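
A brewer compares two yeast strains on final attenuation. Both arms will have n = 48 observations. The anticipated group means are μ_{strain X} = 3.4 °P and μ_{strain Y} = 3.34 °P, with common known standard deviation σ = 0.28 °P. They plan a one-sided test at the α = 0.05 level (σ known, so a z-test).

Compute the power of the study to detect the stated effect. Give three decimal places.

Power ≈ 0.276

Standardized effect: d = |μ_{strain X} − μ_{strain Y}| / σ = |3.4 − 3.34| / 0.28 = 0.2143
Noncentrality parameter: δ = d·√(n/2) = 0.2143 × √(48/2) = 1.0498
Critical value for a one-sided test at α = 0.05: z_α = 1.645.
Power = Φ(δ − 1.645) = Φ(-0.595) = 0.2759.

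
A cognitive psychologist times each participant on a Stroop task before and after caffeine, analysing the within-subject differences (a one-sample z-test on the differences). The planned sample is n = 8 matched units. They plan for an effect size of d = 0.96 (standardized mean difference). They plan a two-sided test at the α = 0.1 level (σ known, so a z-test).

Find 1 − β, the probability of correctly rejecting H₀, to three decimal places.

Power ≈ 0.858

Noncentrality parameter: δ = d·√n = 0.96 × √8 = 2.7153
Critical value for a two-sided test at α = 0.1: z_{α/2} = 1.645.
Power = Φ(δ − 1.645) + Φ(−δ − 1.645) = Φ(1.070) + Φ(-4.360) = 0.8578 + 0.0000 = 0.8578.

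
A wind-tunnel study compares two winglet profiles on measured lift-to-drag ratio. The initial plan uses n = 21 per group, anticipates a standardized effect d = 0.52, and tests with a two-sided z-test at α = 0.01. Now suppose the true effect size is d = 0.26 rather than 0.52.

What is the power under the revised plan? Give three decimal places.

Power ≈ 0.042

With d = 0.26: δ = d·√(n/2) = 0.26 × √(21/2) = 0.8425. Critical value z_{0.005} = 2.576.
Revised power = Φ(δ − 2.576) + Φ(−δ − 2.576) = Φ(-1.733) + Φ(-3.418) = 0.0415 + 0.0003 = 0.0418.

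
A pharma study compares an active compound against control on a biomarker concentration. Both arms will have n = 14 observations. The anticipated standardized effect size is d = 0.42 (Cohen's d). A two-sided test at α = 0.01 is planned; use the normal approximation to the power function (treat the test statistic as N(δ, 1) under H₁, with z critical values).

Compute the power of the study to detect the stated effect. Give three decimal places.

Noncentrality parameter: δ = d·√(n/2) = 0.42 × √(14/2) = 1.1112
Critical value for a two-sided test at α = 0.01: z_{α/2} = 2.576.
Power = Φ(δ − 2.576) + Φ(−δ − 2.576) = Φ(-1.465) + Φ(-3.687) = 0.0715 + 0.0001 = 0.0716.

Power ≈ 0.072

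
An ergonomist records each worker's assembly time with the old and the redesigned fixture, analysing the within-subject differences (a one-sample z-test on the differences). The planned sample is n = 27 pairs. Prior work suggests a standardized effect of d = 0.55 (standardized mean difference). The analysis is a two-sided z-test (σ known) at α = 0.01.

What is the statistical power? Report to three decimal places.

Power ≈ 0.611

Noncentrality parameter: λ = d·√n = 0.55 × √27 = 2.8579
Two-sided α = 0.01 → critical value z_{0.005} = 2.576.
Power = Φ(λ − 2.576) + Φ(−λ − 2.576) = Φ(0.282) + Φ(-5.434) = 0.6110 + 0.0000 = 0.6110.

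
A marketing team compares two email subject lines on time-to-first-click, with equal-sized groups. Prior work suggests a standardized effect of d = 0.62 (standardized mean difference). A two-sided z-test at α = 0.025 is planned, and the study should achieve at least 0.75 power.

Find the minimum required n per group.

For power 0.75 need Φ(δ − z_{0.0125}) = 0.75, so δ = z_{0.0125} + z_{0.25} = 2.241 + 0.674 = 2.916.
(The Φ(−δ − z_{α/2}) term is vanishingly small for δ > 0 and is dropped in the standard sample-size formula.)
δ = d·√(n/2) ⇒ n = 2(δ/d)² = 2 × (2.916 / 0.62)² = 44.24.
Round up to the next whole unit.

n = 45 per group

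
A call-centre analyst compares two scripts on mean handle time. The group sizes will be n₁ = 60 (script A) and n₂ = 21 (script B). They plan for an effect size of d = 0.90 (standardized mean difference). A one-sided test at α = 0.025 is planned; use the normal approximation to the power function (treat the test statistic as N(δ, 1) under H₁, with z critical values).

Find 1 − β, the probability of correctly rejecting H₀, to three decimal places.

Power ≈ 0.944

Noncentrality parameter: δ = d / √(1/n₁ + 1/n₂) = 0.90 / √(1/60 + 1/21) = 3.5496
One-sided α = 0.025 → critical value z_{0.025} = 1.960.
Power = Φ(δ − 1.960) = Φ(1.590) = 0.9440.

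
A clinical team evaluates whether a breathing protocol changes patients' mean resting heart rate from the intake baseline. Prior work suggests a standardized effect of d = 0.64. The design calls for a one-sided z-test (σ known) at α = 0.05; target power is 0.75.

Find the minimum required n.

n = 14

For power 0.75 need Φ(δ − z_{0.05}) = 0.75, so δ = z_{0.05} + z_{0.25} = 1.645 + 0.674 = 2.319.
δ = d·√n ⇒ n = (δ/d)² = (2.319 / 0.64)² = 13.13.
Rounding up, n = 14.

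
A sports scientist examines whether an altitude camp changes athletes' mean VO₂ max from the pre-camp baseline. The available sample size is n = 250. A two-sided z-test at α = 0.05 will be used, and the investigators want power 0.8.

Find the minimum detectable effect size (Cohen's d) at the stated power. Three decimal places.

Need Φ(δ − 1.960) = 0.8, so δ = 1.960 + 0.842 = 2.802.
(The second rejection-region term Φ(−δ − z_{α/2}) is negligible and dropped.)
δ = d·√n ⇒ d = δ/√n = 2.802/√250 = 0.1772.

d ≈ 0.177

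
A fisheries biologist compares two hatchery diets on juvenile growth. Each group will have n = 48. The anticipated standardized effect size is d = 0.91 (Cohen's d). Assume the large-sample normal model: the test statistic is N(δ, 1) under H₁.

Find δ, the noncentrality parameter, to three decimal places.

δ ≈ 4.458

δ = d·√(n/2) = 0.91 × √(48/2) = 4.4581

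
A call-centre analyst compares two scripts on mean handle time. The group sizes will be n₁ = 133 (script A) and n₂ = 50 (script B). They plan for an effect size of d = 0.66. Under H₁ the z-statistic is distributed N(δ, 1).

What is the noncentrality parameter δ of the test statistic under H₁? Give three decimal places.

δ ≈ 3.979

The noncentrality parameter scales effect size by the design's sample-size factor: δ = d / √(1/n₁ + 1/n₂) = 0.66 / √(1/133 + 1/50) = 3.9786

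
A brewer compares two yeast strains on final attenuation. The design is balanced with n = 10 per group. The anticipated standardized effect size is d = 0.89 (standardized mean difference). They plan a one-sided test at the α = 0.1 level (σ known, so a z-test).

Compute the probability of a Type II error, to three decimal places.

β ≈ 0.239

Noncentrality parameter: δ = d·√(n/2) = 0.89 × √(10/2) = 1.9901
One-sided α = 0.1 → critical value z_{0.1} = 1.282.
Power = Φ(δ − 1.282) = Φ(0.709) = 0.7607.
Type II error: β = 1 − power = 1 − 0.7607 = 0.2393.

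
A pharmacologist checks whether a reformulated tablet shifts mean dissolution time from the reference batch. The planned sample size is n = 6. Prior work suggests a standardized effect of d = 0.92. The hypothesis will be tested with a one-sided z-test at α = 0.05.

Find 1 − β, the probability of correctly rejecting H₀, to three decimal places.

Noncentrality parameter: δ = d·√n = 0.92 × √6 = 2.2535
Critical value for a one-sided test at α = 0.05: z_α = 1.645.
Power = P(Z > 1.645 − δ) = Φ(0.609) = 0.7286.

Power ≈ 0.729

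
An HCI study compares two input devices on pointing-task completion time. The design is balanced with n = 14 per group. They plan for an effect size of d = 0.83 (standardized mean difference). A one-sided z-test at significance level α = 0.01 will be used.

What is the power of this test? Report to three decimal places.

Noncentrality parameter: δ = d·√(n/2) = 0.83 × √(14/2) = 2.1960
One-sided α = 0.01 → critical value z_{0.01} = 2.326.
Power = Φ(δ − 2.326) = Φ(-0.130) = 0.4481.

Power ≈ 0.448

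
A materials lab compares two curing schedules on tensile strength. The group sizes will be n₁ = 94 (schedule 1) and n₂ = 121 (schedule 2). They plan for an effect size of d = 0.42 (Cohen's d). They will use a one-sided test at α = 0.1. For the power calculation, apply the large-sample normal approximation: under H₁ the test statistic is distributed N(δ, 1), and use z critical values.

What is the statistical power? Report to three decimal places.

Power ≈ 0.962

Noncentrality parameter: δ = d / √(1/n₁ + 1/n₂) = 0.42 / √(1/94 + 1/121) = 3.0548
Critical value for a one-sided test at α = 0.1: z_α = 1.282.
Power = P(Z > 1.282 − δ) = Φ(1.773) = 0.9619.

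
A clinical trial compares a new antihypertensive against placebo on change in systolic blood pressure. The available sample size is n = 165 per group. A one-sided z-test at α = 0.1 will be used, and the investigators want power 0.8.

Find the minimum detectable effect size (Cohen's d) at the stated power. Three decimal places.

d ≈ 0.234

Need Φ(δ − 1.282) = 0.8, so δ = 1.282 + 0.842 = 2.123.
δ = d·√(n/2) ⇒ d = δ/√(n/2) = 2.123/√(165/2) = 0.2338.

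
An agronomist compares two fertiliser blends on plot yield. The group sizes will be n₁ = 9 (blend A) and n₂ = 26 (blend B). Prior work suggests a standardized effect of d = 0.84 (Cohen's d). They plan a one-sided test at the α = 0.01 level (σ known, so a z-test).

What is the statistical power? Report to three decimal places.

Power ≈ 0.439

Noncentrality parameter: δ = d / √(1/n₁ + 1/n₂) = 0.84 / √(1/9 + 1/26) = 2.1720
One-sided α = 0.01 → critical value z_{0.01} = 2.326.
Power = P(Z > 2.326 − δ) = Φ(-0.154) = 0.4387.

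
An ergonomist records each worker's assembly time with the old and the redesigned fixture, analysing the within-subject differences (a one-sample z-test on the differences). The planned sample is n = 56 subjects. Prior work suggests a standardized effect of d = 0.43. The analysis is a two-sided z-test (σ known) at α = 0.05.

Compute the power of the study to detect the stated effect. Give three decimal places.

Noncentrality parameter: δ = d·√n = 0.43 × √56 = 3.2178
Two-sided α = 0.05 → critical value z_{0.025} = 1.960.
Power = Φ(δ − 1.960) + Φ(−δ − 1.960) = Φ(1.258) + Φ(-5.178) = 0.8958 + 0.0000 = 0.8958.

Power ≈ 0.896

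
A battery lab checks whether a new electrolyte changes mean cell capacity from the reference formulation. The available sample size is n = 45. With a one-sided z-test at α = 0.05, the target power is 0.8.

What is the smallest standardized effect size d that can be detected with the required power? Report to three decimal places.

Required noncentrality: δ = z_{0.05} + z_{0.20} = 1.645 + 0.842 = 2.486.
δ = d·√n ⇒ d = δ/√n = 2.486/√45 = 0.3707.

d ≈ 0.371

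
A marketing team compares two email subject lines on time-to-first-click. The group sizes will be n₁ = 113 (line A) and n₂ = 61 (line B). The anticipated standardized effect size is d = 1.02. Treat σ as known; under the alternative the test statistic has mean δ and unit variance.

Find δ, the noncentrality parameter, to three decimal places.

δ ≈ 6.420

δ = d / √(1/n₁ + 1/n₂) = 1.02 / √(1/113 + 1/61) = 6.4199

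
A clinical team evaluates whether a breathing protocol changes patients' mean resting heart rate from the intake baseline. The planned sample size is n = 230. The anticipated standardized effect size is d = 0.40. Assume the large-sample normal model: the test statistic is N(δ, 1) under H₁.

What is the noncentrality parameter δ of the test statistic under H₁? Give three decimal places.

δ ≈ 6.066

δ = d·√n = 0.40 × √230 = 6.0663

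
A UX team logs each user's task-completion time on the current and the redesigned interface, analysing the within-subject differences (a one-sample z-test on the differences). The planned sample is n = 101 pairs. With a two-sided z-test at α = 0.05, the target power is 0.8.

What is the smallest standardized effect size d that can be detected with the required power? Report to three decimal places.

Need Φ(δ − 1.960) = 0.8, so δ = 1.960 + 0.842 = 2.802.
(The second rejection-region term Φ(−δ − z_{α/2}) is negligible and dropped.)
δ = d·√n ⇒ d = δ/√n = 2.802/√101 = 0.2788.

d ≈ 0.279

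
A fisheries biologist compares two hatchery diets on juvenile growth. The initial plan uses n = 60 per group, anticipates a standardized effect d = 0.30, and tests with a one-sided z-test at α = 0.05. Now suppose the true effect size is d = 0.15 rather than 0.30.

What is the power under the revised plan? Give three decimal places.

Power ≈ 0.205

With d = 0.15: δ = d·√(n/2) = 0.15 × √(60/2) = 0.8216. Critical value z_{0.05} = 1.645.
Revised power = P(Z > 1.645 − δ) = Φ(-0.823) = 0.2052.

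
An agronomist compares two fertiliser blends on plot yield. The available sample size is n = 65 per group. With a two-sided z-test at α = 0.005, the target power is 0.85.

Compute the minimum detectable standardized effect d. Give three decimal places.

d ≈ 0.674

Need Φ(δ − 2.807) = 0.85, so δ = 2.807 + 1.036 = 3.843.
(Lower-tail contribution to power is negligible for δ > 0.)
δ = d·√(n/2) ⇒ d = δ/√(n/2) = 3.843/√(65/2) = 0.6742.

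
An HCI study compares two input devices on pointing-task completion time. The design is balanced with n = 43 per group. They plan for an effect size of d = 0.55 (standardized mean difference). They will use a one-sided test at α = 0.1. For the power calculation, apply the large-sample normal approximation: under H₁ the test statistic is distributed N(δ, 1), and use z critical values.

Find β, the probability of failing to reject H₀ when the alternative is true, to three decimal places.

β ≈ 0.102

Noncentrality parameter: δ = d·√(n/2) = 0.55 × √(43/2) = 2.5502
Critical value for a one-sided test at α = 0.1: z_α = 1.282.
Power = P(Z > 1.282 − δ) = Φ(1.269) = 0.8977.
Type II error: β = 1 − power = 1 − 0.8977 = 0.1023.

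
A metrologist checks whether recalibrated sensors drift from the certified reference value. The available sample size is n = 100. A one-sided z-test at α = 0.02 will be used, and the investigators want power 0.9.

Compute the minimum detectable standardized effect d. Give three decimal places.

d ≈ 0.334

Required noncentrality: δ = z_{0.02} + z_{0.10} = 2.054 + 1.282 = 3.335.
δ = d·√n ⇒ d = δ/√n = 3.335/√100 = 0.3335.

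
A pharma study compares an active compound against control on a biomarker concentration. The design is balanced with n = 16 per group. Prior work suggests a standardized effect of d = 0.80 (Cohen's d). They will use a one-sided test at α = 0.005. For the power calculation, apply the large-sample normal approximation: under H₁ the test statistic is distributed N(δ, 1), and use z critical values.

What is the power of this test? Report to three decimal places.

Noncentrality parameter: δ = d·√(n/2) = 0.80 × √(16/2) = 2.2627
Critical value for a one-sided test at α = 0.005: z_α = 2.576.
Power = Φ(δ − 2.576) = Φ(-0.313) = 0.3771.

Power ≈ 0.377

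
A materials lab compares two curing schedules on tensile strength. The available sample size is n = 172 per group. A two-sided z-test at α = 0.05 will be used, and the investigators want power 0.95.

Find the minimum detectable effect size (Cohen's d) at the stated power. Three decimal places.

Required noncentrality: δ = z_{0.025} + z_{0.05} = 1.960 + 1.645 = 3.605.
(The second rejection-region term Φ(−δ − z_{α/2}) is negligible and dropped.)
δ = d·√(n/2) ⇒ d = δ/√(n/2) = 3.605/√(172/2) = 0.3887.

d ≈ 0.389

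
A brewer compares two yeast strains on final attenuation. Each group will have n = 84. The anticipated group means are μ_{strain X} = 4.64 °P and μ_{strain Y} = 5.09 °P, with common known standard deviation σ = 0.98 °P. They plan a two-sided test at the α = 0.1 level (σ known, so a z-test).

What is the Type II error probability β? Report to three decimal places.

Standardized effect: d = |μ_{strain X} − μ_{strain Y}| / σ = |4.64 − 5.09| / 0.98 = 0.4592
Noncentrality parameter: δ = d·√(n/2) = 0.4592 × √(84/2) = 2.9759
Critical value for a two-sided test at α = 0.1: z_{α/2} = 1.645.
Power = Φ(δ − 1.645) + Φ(−δ − 1.645) = Φ(1.331) + Φ(-4.621) = 0.9084 + 0.0000 = 0.9084.
Type II error: β = 1 − power = 1 − 0.9084 = 0.0916.

β ≈ 0.092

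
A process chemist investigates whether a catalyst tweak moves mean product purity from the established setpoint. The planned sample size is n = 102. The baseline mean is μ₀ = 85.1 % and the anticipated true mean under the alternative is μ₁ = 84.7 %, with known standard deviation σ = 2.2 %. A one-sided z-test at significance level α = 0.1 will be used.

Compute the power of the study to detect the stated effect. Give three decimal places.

Power ≈ 0.710

Standardized effect: d = |μ₁ − μ₀| / σ = |84.7 − 85.1| / 2.2 = 0.1818
Noncentrality parameter: λ = d·√n = 0.1818 × √102 = 1.8363
Critical value for a one-sided test at α = 0.1: z_α = 1.282.
Power = P(Z > 1.282 − λ) = Φ(0.555) = 0.7105.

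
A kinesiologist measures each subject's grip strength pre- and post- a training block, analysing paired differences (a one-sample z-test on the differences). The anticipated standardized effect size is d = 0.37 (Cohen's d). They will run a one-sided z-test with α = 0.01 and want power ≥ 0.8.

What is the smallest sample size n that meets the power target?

For power 0.8 need Φ(δ − z_{0.01}) = 0.8, so δ = z_{0.01} + z_{0.20} = 2.326 + 0.842 = 3.168.
δ = d·√n ⇒ n = (δ/d)² = (3.168 / 0.37)² = 73.31.
Rounding up, n = 74.

n = 74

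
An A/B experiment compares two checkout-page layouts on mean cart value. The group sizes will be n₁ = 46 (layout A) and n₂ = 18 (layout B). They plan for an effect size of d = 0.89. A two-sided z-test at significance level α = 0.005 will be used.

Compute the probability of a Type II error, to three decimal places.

β ≈ 0.347

Noncentrality parameter: δ = d / √(1/n₁ + 1/n₂) = 0.89 / √(1/46 + 1/18) = 3.2012
Critical value for a two-sided test at α = 0.005: z_{α/2} = 2.807.
Power = Φ(δ − 2.807) + Φ(−δ − 2.807) = Φ(0.394) + Φ(-6.008) = 0.6533 + 0.0000 = 0.6533.
Type II error: β = 1 − power = 1 − 0.6533 = 0.3467.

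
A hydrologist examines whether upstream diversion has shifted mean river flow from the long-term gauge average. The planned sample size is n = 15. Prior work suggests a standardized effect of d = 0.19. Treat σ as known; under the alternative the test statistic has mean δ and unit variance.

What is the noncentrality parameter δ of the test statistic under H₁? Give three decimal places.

The noncentrality parameter scales effect size by the design's sample-size factor: δ = d·√n = 0.19 × √15 = 0.7359

δ ≈ 0.736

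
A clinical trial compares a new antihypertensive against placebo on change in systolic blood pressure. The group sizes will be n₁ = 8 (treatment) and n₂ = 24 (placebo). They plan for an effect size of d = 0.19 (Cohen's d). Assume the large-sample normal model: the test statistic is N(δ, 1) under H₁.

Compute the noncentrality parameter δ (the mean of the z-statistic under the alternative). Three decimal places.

The noncentrality parameter scales effect size by the design's sample-size factor: δ = d / √(1/n₁ + 1/n₂) = 0.19 / √(1/8 + 1/24) = 0.4654

δ ≈ 0.465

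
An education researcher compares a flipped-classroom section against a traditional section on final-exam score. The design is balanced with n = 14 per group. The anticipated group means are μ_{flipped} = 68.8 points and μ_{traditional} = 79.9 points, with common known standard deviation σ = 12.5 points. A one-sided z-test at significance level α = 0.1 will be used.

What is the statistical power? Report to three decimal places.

Standardized effect: d = |μ_{flipped} − μ_{traditional}| / σ = |68.8 − 79.9| / 12.5 = 0.8880
Noncentrality parameter: δ = d·√(n/2) = 0.8880 × √(14/2) = 2.3494
One-sided α = 0.1 → critical value z_{0.1} = 1.282.
Power = Φ(δ − 1.282) = Φ(1.068) = 0.8572.

Power ≈ 0.857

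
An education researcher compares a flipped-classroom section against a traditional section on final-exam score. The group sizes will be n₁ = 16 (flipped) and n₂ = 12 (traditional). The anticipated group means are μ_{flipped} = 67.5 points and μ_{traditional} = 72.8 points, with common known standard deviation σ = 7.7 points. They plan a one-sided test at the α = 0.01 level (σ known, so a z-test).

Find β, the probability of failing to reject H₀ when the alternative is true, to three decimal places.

Standardized effect: d = |μ_{flipped} − μ_{traditional}| / σ = |67.5 − 72.8| / 7.7 = 0.6883
Noncentrality parameter: δ = d / √(1/n₁ + 1/n₂) = 0.6883 / √(1/16 + 1/12) = 1.8024
Critical value for a one-sided test at α = 0.01: z_α = 2.326.
Power = Φ(δ − 2.326) = Φ(-0.524) = 0.3002.
Type II error: β = 1 − power = 1 − 0.3002 = 0.6998.

β ≈ 0.700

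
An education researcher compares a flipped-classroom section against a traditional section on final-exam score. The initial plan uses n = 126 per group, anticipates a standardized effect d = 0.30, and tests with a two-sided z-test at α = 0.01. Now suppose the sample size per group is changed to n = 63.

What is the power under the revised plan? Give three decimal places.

Power ≈ 0.186

With n = 63 per group: δ = d·√(n/2) = 0.30 × √(63/2) = 1.6837. Critical value z_{0.005} = 2.576.
Revised power = Φ(δ − 2.576) + Φ(−δ − 2.576) = Φ(-0.892) + Φ(-4.260) = 0.1862 + 0.0000 = 0.1862.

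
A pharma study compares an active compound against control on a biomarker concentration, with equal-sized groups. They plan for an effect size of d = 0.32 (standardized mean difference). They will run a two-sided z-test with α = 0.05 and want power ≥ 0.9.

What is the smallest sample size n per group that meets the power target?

For power 0.9 need Φ(δ − z_{0.025}) = 0.9, so δ = z_{0.025} + z_{0.10} = 1.960 + 1.282 = 3.242.
(The Φ(−δ − z_{α/2}) term is vanishingly small for δ > 0 and is dropped in the standard sample-size formula.)
δ = d·√(n/2) ⇒ n = 2(δ/d)² = 2 × (3.242 / 0.32)² = 205.22.
Rounding up, n = 206 per group.

n = 206 per group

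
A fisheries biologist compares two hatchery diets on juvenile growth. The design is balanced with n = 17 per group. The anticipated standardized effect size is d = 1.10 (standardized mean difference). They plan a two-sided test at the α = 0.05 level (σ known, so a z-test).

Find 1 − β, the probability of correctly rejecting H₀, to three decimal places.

Noncentrality parameter: δ = d·√(n/2) = 1.10 × √(17/2) = 3.2070
Two-sided α = 0.05 → critical value z_{0.025} = 1.960.
Power = Φ(δ − 1.960) + Φ(−δ − 1.960) = Φ(1.247) + Φ(-5.167) = 0.8938 + 0.0000 = 0.8938.

Power ≈ 0.894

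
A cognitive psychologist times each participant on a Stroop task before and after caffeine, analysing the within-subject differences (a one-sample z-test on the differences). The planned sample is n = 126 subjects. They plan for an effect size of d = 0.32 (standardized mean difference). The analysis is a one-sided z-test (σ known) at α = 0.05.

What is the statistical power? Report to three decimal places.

Power ≈ 0.974

Noncentrality parameter: δ = d·√n = 0.32 × √126 = 3.5920
Critical value for a one-sided test at α = 0.05: z_α = 1.645.
Power = P(Z > 1.645 − δ) = Φ(1.947) = 0.9742.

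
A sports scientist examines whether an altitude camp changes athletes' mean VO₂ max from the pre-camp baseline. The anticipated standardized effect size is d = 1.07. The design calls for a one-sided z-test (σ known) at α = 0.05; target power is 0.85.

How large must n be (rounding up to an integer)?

n = 7

For power 0.85 need Φ(δ − z_{0.05}) = 0.85, so δ = z_{0.05} + z_{0.15} = 1.645 + 1.036 = 2.681.
δ = d·√n ⇒ n = (δ/d)² = (2.681 / 1.07)² = 6.28.
Rounding up, n = 7.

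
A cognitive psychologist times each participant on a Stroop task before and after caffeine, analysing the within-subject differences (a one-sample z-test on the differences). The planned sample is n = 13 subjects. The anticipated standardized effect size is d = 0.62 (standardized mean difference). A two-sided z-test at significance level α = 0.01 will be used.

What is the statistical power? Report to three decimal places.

Noncentrality parameter: δ = d·√n = 0.62 × √13 = 2.2354
Critical value for a two-sided test at α = 0.01: z_{α/2} = 2.576.
Power = Φ(δ − 2.576) + Φ(−δ − 2.576) = Φ(-0.340) + Φ(-4.811) = 0.3668 + 0.0000 = 0.3668.

Power ≈ 0.367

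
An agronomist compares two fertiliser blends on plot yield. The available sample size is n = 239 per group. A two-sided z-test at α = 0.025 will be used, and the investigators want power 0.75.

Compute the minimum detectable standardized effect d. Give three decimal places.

Need Φ(δ − 2.241) = 0.75, so δ = 2.241 + 0.674 = 2.916.
(The second rejection-region term Φ(−δ − z_{α/2}) is negligible and dropped.)
δ = d·√(n/2) ⇒ d = δ/√(n/2) = 2.916/√(239/2) = 0.2667.

d ≈ 0.267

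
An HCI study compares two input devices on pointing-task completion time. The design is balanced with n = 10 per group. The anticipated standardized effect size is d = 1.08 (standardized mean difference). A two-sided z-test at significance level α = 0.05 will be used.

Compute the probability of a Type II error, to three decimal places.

β ≈ 0.325

Noncentrality parameter: λ = d·√(n/2) = 1.08 × √(10/2) = 2.4150
Critical value for a two-sided test at α = 0.05: z_{α/2} = 1.960.
Power = Φ(λ − 1.960) + Φ(−λ − 1.960) = Φ(0.455) + Φ(-4.375) = 0.6754 + 0.0000 = 0.6754.
Type II error: β = 1 − power = 1 − 0.6754 = 0.3246.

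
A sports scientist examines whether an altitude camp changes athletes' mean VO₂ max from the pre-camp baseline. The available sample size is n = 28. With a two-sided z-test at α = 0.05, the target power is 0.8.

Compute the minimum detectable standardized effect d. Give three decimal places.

d ≈ 0.529

Need Φ(δ − 1.960) = 0.8, so δ = 1.960 + 0.842 = 2.802.
(The second rejection-region term Φ(−δ − z_{α/2}) is negligible and dropped.)
δ = d·√n ⇒ d = δ/√n = 2.802/√28 = 0.5294.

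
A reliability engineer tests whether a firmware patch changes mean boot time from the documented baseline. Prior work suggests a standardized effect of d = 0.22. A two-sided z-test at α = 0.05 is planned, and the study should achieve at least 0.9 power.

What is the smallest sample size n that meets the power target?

Set Φ(δ − 1.960) = 0.9; then δ − 1.960 = Φ⁻¹(0.9) = 1.282, giving δ = 3.242.
(For δ > 0 the lower-tail rejection region contributes negligibly to power, so the one-term inversion is standard.)
δ = d·√n ⇒ n = (δ/d)² = (3.242 / 0.22)² = 217.10.
Rounding up, n = 218.

n = 218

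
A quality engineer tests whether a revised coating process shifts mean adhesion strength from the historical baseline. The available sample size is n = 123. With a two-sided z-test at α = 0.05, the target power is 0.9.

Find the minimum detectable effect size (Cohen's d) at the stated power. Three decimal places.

Required noncentrality: δ = z_{0.025} + z_{0.10} = 1.960 + 1.282 = 3.242.
(The second rejection-region term Φ(−δ − z_{α/2}) is negligible and dropped.)
δ = d·√n ⇒ d = δ/√n = 3.242/√123 = 0.2923.

d ≈ 0.292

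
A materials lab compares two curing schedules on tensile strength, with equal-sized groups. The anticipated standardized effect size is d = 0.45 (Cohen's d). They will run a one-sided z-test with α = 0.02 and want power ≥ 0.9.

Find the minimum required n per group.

n = 110 per group

Set Φ(δ − 2.054) = 0.9; then δ − 2.054 = Φ⁻¹(0.9) = 1.282, giving δ = 3.335.
δ = d·√(n/2) ⇒ n = 2(δ/d)² = 2 × (3.335 / 0.45)² = 109.87.
Rounding up, n = 110 per group.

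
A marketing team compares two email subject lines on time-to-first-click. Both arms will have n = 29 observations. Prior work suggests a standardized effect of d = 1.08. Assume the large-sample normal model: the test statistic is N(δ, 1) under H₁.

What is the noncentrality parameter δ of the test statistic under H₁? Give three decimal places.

The noncentrality parameter scales effect size by the design's sample-size factor: δ = d·√(n/2) = 1.08 × √(29/2) = 4.1125

δ ≈ 4.113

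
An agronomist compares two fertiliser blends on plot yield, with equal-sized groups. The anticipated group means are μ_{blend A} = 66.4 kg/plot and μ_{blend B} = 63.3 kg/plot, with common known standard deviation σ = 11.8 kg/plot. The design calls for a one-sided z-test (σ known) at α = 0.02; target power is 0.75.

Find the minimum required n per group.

n = 216 per group

Standardized effect: d = |μ_{blend A} − μ_{blend B}| / σ = |66.4 − 63.3| / 11.8 = 0.2627
Set Φ(δ − 2.054) = 0.75; then δ − 2.054 = Φ⁻¹(0.75) = 0.674, giving δ = 2.728.
δ = d·√(n/2) ⇒ n = 2(δ/d)² = 2 × (2.728 / 0.2627)² = 215.69.
Rounding up, n = 216 per group.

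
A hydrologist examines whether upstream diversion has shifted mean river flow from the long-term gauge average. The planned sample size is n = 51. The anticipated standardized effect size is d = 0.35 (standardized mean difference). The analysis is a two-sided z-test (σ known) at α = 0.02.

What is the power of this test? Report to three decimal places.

Power ≈ 0.569

Noncentrality parameter: δ = d·√n = 0.35 × √51 = 2.4995
Critical value for a two-sided test at α = 0.02: z_{α/2} = 2.326.
Power = Φ(δ − 2.326) + Φ(−δ − 2.326) = Φ(0.173) + Φ(-4.826) = 0.5687 + 0.0000 = 0.5687.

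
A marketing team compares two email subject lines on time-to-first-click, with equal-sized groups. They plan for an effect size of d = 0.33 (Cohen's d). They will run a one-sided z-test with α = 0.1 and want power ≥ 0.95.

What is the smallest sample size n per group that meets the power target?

Set Φ(δ − 1.282) = 0.95; then δ − 1.282 = Φ⁻¹(0.95) = 1.645, giving δ = 2.926.
δ = d·√(n/2) ⇒ n = 2(δ/d)² = 2 × (2.926 / 0.33)² = 157.28.
Rounding up, n = 158 per group.

n = 158 per group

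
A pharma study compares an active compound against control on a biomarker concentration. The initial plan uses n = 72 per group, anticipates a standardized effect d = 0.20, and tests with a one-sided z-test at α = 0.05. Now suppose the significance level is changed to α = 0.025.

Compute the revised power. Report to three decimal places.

δ = d·√(n/2) = 0.20 × √(72/2) = 1.2000 (unchanged). New critical value: z_{0.025} = 1.960.
Revised power = P(Z > 1.960 − δ) = Φ(-0.760) = 0.2236.

Power ≈ 0.224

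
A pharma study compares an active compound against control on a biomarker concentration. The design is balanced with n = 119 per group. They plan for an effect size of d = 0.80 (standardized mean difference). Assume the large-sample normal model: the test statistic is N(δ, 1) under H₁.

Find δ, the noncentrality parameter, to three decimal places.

δ ≈ 6.171

The noncentrality parameter scales effect size by the design's sample-size factor: δ = d·√(n/2) = 0.80 × √(119/2) = 6.1709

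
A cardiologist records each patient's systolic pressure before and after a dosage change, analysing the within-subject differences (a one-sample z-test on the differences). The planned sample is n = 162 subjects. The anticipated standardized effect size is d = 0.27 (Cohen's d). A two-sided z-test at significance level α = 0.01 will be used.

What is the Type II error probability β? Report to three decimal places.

β ≈ 0.195

Noncentrality parameter: δ = d·√n = 0.27 × √162 = 3.4365
Critical value for a two-sided test at α = 0.01: z_{α/2} = 2.576.
Power = Φ(δ − 2.576) + Φ(−δ − 2.576) = Φ(0.861) + Φ(-6.012) = 0.8053 + 0.0000 = 0.8053.
Type II error: β = 1 − power = 1 − 0.8053 = 0.1947.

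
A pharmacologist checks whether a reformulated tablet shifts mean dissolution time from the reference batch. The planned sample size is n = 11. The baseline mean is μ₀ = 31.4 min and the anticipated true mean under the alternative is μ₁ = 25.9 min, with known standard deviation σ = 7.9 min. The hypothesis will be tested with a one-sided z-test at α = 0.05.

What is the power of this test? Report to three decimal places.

Power ≈ 0.747

Standardized effect: d = |μ₁ − μ₀| / σ = |25.9 − 31.4| / 7.9 = 0.6962
Noncentrality parameter: δ = d·√n = 0.6962 × √11 = 2.3090
One-sided α = 0.05 → critical value z_{0.05} = 1.645.
Power = Φ(δ − 1.645) = Φ(0.664) = 0.7467.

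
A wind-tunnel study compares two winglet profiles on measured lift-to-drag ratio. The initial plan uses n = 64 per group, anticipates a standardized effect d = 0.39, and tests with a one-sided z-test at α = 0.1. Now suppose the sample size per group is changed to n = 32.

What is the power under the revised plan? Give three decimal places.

With n = 32 per group: δ = d·√(n/2) = 0.39 × √(32/2) = 1.5600. Critical value z_{0.1} = 1.282.
Revised power = P(Z > 1.282 − δ) = Φ(0.278) = 0.6097.

Power ≈ 0.610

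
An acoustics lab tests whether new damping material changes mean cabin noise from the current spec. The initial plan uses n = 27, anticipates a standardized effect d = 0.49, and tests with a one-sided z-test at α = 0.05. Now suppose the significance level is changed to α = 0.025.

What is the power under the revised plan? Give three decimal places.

Power ≈ 0.721

δ = d·√n = 0.49 × √27 = 2.5461 (unchanged). New critical value: z_{0.025} = 1.960.
Revised power = P(Z > 1.960 − δ) = Φ(0.586) = 0.7211.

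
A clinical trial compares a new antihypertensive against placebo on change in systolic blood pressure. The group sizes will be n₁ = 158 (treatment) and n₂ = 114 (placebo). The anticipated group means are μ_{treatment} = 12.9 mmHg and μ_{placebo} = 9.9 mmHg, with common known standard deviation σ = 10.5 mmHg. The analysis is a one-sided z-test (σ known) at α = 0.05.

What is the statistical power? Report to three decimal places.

Power ≈ 0.752

Standardized effect: d = |μ_{treatment} − μ_{placebo}| / σ = |12.9 − 9.9| / 10.5 = 0.2857
Noncentrality parameter: δ = d / √(1/n₁ + 1/n₂) = 0.2857 / √(1/158 + 1/114) = 2.3250
One-sided α = 0.05 → critical value z_{0.05} = 1.645.
Power = P(Z > 1.645 − δ) = Φ(0.680) = 0.7518.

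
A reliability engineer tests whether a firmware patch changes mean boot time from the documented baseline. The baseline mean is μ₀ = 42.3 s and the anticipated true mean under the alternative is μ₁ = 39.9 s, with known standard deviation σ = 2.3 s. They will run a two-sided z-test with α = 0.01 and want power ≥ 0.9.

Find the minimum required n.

n = 14

Standardized effect: d = |μ₁ − μ₀| / σ = |39.9 − 42.3| / 2.3 = 1.0435
Set Φ(δ − 2.576) = 0.9; then δ − 2.576 = Φ⁻¹(0.9) = 1.282, giving δ = 3.857.
(For δ > 0 the lower-tail rejection region contributes negligibly to power, so the one-term inversion is standard.)
δ = d·√n ⇒ n = (δ/d)² = (3.857 / 1.0435)² = 13.67.
Rounding up, n = 14.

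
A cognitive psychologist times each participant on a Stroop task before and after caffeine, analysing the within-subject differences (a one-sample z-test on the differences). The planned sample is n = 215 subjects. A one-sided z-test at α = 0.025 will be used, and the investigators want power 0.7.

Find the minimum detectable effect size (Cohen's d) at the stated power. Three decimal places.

d ≈ 0.169

Required noncentrality: δ = z_{0.025} + z_{0.30} = 1.960 + 0.524 = 2.484.
δ = d·√n ⇒ d = δ/√n = 2.484/√215 = 0.1694.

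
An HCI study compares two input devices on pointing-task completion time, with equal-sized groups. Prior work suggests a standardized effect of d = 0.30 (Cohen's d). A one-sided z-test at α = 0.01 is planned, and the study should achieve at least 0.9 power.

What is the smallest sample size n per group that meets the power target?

For power 0.9 need Φ(δ − z_{0.01}) = 0.9, so δ = z_{0.01} + z_{0.10} = 2.326 + 1.282 = 3.608.
δ = d·√(n/2) ⇒ n = 2(δ/d)² = 2 × (3.608 / 0.30)² = 289.27.
Round up to the next whole unit.

n = 290 per group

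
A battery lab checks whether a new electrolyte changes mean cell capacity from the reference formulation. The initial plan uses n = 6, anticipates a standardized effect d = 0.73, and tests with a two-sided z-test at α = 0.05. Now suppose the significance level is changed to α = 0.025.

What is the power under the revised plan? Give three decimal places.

δ = d·√n = 0.73 × √6 = 1.7881 (unchanged). New critical value: z_{0.0125} = 2.241.
Revised power = Φ(δ − 2.241) + Φ(−δ − 2.241) = Φ(-0.453) + Φ(-4.030) = 0.3252 + 0.0000 = 0.3252.

Power ≈ 0.325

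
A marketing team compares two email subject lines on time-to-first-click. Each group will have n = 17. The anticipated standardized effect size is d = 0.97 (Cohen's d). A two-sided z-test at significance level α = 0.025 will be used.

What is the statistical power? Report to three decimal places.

Noncentrality parameter: δ = d·√(n/2) = 0.97 × √(17/2) = 2.8280
Two-sided α = 0.025 → critical value z_{0.0125} = 2.241.
Power = Φ(δ − 2.241) + Φ(−δ − 2.241) = Φ(0.587) + Φ(-5.069) = 0.7213 + 0.0000 = 0.7213.

Power ≈ 0.721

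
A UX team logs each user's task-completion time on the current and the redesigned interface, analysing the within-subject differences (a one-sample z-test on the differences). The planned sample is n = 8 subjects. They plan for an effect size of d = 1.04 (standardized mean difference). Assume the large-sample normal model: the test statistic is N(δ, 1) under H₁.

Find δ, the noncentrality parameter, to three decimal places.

The noncentrality parameter scales effect size by the design's sample-size factor: δ = d·√n = 1.04 × √8 = 2.9416

δ ≈ 2.942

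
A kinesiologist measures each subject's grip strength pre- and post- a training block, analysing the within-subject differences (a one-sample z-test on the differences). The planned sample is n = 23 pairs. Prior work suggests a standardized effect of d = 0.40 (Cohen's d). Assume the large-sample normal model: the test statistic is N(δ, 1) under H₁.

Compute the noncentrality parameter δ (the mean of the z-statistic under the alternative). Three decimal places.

The noncentrality parameter scales effect size by the design's sample-size factor: δ = d·√n = 0.40 × √23 = 1.9183

δ ≈ 1.918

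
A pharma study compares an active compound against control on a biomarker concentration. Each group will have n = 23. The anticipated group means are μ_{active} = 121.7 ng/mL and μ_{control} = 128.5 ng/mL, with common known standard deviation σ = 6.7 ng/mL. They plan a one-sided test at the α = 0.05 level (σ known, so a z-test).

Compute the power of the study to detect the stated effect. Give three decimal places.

Power ≈ 0.964

Standardized effect: d = |μ_{active} − μ_{control}| / σ = |121.7 − 128.5| / 6.7 = 1.0149
Noncentrality parameter: δ = d·√(n/2) = 1.0149 × √(23/2) = 3.4418
One-sided α = 0.05 → critical value z_{0.05} = 1.645.
Power = Φ(δ − 1.645) = Φ(1.797) = 0.9638.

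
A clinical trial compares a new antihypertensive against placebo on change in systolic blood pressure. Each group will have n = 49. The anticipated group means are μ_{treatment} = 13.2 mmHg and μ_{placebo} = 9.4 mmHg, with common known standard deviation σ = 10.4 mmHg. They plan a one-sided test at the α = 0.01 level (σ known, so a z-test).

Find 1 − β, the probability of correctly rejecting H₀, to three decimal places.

Power ≈ 0.302

Standardized effect: d = |μ_{treatment} − μ_{placebo}| / σ = |13.2 − 9.4| / 10.4 = 0.3654
Noncentrality parameter: δ = d·√(n/2) = 0.3654 × √(49/2) = 1.8086
One-sided α = 0.01 → critical value z_{0.01} = 2.326.
Power = P(Z > 2.326 − δ) = Φ(-0.518) = 0.3023.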